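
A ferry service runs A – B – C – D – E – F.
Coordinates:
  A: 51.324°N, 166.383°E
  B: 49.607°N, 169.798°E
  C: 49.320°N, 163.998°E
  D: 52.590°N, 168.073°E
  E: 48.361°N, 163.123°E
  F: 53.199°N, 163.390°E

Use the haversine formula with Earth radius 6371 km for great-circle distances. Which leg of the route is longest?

Leg distances:
A→B: 308.0 km
B→C: 420.3 km
C→D: 462.1 km
D→E: 586.1 km
E→F: 538.3 km
The longest leg is D–E at 586.1 km.

D–E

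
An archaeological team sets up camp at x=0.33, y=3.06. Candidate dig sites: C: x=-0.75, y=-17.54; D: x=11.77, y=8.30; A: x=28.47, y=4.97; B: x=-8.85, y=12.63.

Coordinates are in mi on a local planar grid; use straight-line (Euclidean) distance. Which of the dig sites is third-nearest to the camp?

Distance to each, sorted:
D: 12.6 mi
B: 13.3 mi
C: 20.6 mi
A: 28.2 mi
The third-nearest is C at 20.6 mi.

C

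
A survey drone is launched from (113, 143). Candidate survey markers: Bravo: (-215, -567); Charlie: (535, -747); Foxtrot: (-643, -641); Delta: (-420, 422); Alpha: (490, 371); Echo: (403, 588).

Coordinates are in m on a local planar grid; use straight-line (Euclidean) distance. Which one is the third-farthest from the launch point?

Distances from the launch point ((113, 143)):
Foxtrot: 1089.1 m
Charlie: 985.0 m
Bravo: 782.1 m
Delta: 601.6 m
Echo: 531.2 m
Alpha: 440.6 m
The third-farthest is Bravo at 782.1 m.

Bravo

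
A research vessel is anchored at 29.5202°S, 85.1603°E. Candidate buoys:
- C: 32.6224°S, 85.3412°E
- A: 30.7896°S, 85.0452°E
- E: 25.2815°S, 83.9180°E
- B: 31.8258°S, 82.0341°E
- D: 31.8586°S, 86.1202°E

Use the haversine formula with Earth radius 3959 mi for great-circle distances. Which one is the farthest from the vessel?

E

Distances from the vessel (29.5202°S, 85.1603°E):
E: 302.6 mi
B: 244.7 mi
C: 214.6 mi
D: 171.3 mi
A: 88.0 mi
The farthest is E at 302.6 mi.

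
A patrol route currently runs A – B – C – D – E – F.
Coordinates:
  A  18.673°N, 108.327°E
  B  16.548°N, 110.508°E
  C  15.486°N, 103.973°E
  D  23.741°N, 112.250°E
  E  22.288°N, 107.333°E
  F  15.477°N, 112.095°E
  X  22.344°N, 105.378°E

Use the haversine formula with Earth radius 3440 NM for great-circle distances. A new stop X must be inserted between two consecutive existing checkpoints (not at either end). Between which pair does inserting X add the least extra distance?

Added distance for inserting X between each consecutive pair:
A–B: 550.5 NM
B–C: 490.1 NM
C–D: 126.9 NM
D–E: 212.1 NM
E–F: 180.0 NM
Smallest added distance is 126.9 NM, inserting between C and D.

between C and D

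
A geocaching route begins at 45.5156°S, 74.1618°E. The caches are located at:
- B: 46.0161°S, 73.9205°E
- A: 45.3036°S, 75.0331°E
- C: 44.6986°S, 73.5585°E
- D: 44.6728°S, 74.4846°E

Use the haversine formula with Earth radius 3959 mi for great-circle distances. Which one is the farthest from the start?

C

Distance to each, sorted:
C: 63.7 mi
D: 60.3 mi
A: 44.7 mi
B: 36.5 mi
The farthest is C at 63.7 mi.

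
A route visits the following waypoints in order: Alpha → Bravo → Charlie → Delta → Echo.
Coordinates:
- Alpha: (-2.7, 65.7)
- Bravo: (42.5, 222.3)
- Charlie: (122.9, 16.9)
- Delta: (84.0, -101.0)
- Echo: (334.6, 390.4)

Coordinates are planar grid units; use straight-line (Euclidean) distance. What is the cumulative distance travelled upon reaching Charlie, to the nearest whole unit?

Leg distances:
Alpha→Bravo: 163.0  (cumulative 163.0)
Bravo→Charlie: 220.6  (cumulative 383.6)
Cumulative distance at Charlie ≈ 384.

384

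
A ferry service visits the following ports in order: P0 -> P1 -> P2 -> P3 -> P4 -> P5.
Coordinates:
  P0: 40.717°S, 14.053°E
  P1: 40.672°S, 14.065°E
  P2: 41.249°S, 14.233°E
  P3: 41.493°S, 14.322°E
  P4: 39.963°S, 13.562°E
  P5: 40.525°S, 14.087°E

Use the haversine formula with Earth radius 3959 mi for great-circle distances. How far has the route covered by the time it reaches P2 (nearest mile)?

44 mi

Leg distances:
P0→P1: 3.2 mi  (cumulative 3.2 mi)
P1→P2: 40.8 mi  (cumulative 44.0 mi)
Cumulative distance at P2 ≈ 44 mi.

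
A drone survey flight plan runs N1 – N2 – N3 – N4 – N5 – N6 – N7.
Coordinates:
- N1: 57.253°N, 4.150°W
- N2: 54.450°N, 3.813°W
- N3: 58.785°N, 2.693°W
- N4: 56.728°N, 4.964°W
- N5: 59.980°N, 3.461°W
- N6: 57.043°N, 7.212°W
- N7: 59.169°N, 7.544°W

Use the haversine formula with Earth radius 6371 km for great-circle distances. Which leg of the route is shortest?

Leg distances:
N1→N2: 312.4 km
N2→N3: 486.9 km
N3→N4: 265.4 km
N4→N5: 372.1 km
N5→N6: 392.4 km
N6→N7: 237.2 km
The shortest leg is N6–N7 at 237.2 km.

N6–N7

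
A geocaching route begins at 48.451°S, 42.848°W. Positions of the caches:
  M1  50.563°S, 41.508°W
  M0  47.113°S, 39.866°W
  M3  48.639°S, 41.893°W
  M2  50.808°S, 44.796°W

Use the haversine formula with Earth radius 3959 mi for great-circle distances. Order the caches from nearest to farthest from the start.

M3, M1, M0, M2

Distance from the start at 48.451°S, 42.848°W to each:
M3 48.639°S, 41.893°W: 45.6 mi
M1 50.563°S, 41.508°W: 157.8 mi
M0 47.113°S, 39.866°W: 166.5 mi
M2 50.808°S, 44.796°W: 184.7 mi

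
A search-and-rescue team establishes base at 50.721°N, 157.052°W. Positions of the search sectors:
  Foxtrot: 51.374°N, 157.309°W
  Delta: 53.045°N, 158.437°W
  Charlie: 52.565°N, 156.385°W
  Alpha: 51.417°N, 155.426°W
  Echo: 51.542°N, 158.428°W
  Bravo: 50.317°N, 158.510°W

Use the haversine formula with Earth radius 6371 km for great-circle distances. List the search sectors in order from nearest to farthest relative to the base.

Computing each great-circle distance from 50.721°N, 157.052°W:
Foxtrot 51.374°N, 157.309°W: 74.8 km
Bravo 50.317°N, 158.510°W: 112.4 km
Echo 51.542°N, 158.428°W: 132.5 km
Alpha 51.417°N, 155.426°W: 137.5 km
Charlie 52.565°N, 156.385°W: 210.1 km
Delta 53.045°N, 158.437°W: 275.3 km

Foxtrot, Bravo, Echo, Alpha, Charlie, Delta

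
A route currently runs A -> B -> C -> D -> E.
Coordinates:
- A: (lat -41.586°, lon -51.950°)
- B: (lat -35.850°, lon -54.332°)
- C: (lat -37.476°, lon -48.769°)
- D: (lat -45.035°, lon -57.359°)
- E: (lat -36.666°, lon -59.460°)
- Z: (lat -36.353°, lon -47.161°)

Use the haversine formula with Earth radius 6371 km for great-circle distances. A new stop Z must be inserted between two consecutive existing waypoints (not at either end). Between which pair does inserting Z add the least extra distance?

between B and C

Added distance for inserting Z between each consecutive pair:
A–B: 690.0 km
B–C: 308.3 km
C–D: 376.3 km
D–E: 1442.5 km
Smallest added distance is 308.3 km, inserting between B and C.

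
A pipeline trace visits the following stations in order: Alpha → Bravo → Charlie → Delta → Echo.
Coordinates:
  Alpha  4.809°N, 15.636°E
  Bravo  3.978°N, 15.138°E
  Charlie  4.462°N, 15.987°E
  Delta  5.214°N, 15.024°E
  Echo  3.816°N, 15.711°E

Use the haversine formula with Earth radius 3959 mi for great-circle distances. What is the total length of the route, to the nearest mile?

Leg distances:
Alpha→Bravo: 66.9 mi  (cumulative 66.9 mi)
Bravo→Charlie: 67.4 mi  (cumulative 134.3 mi)
Charlie→Delta: 84.2 mi  (cumulative 218.5 mi)
Delta→Echo: 107.6 mi  (cumulative 326.1 mi)
Total route length ≈ 326 mi.

326 mi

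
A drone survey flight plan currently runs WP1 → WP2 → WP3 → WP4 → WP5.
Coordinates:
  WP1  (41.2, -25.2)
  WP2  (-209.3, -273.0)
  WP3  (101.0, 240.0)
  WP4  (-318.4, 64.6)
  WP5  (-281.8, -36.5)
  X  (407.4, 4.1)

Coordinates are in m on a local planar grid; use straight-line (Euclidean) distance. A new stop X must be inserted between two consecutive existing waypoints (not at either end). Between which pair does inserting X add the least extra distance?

Added distance for inserting X between each consecutive pair:
WP1–WP2: 691.1 m
WP2–WP3: 463.2 m
WP3–WP4: 660.4 m
WP4–WP5: 1311.2 m
Smallest added distance is 463.2 m, inserting between WP2 and WP3.

between WP2 and WP3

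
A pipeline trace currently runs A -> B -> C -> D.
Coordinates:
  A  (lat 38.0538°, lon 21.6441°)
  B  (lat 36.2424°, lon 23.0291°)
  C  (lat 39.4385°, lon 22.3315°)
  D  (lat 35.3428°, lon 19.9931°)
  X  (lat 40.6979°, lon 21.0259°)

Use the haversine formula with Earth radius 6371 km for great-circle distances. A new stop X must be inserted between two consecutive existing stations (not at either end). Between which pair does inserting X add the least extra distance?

between C and D

Added distance for inserting X between each consecutive pair:
A–B: 588.1 km
B–C: 343.3 km
C–D: 281.0 km
Smallest added distance is 281.0 km, inserting between C and D.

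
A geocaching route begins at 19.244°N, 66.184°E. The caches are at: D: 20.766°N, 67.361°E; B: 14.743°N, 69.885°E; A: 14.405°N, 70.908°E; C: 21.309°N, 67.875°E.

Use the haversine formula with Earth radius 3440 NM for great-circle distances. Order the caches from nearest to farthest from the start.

D, C, B, A

Distance from the start at 19.244°N, 66.184°E to each:
D 20.766°N, 67.361°E: 113.0 NM
C 21.309°N, 67.875°E: 156.3 NM
B 14.743°N, 69.885°E: 343.7 NM
A 14.405°N, 70.908°E: 397.6 NM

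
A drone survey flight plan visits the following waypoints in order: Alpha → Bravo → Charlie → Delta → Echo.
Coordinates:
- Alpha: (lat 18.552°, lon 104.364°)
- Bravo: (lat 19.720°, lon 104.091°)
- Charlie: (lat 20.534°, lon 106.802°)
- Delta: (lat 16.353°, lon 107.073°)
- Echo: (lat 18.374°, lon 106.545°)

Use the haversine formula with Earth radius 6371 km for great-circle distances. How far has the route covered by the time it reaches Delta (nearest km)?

896 km

Leg distances:
Alpha→Bravo: 133.0 km  (cumulative 133.0 km)
Bravo→Charlie: 297.2 km  (cumulative 430.2 km)
Charlie→Delta: 465.8 km  (cumulative 895.9 km)
Cumulative distance at Delta ≈ 896 km.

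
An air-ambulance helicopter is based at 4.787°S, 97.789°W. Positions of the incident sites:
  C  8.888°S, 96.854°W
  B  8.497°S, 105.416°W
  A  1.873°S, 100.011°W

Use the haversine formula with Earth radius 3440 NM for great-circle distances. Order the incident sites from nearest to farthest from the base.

Distances from the base:
A 1.873°S, 100.011°W: 219.9 NM
C 8.888°S, 96.854°W: 252.4 NM
B 8.497°S, 105.416°W: 506.4 NM

A, C, B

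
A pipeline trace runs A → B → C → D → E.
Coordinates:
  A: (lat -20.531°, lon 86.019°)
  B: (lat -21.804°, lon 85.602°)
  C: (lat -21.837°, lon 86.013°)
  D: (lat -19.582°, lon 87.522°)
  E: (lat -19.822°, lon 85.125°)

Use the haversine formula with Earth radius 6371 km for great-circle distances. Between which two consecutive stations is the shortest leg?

Leg distances:
A→B: 148.0 km
B→C: 42.6 km
C→D: 295.8 km
D→E: 252.3 km
The shortest leg is B–C at 42.6 km.

B–C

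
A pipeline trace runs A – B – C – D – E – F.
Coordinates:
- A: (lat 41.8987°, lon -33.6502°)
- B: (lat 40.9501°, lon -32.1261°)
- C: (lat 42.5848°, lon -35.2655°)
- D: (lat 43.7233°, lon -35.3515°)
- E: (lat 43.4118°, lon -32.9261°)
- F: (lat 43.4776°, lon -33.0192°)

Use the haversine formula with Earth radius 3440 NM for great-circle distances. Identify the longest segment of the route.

B–C

Leg distances:
A→B: 89.2 NM
B→C: 171.4 NM
C→D: 68.5 NM
D→E: 107.2 NM
E→F: 5.7 NM
The longest leg is B–C at 171.4 NM.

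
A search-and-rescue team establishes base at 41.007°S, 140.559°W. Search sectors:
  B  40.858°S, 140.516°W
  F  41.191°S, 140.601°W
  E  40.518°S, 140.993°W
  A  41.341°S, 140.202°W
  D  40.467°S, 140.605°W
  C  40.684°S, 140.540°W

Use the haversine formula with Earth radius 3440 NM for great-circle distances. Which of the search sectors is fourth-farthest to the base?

Distances from the base (41.007°S, 140.559°W):
E: 35.4 NM
D: 32.5 NM
A: 25.7 NM
C: 19.4 NM
F: 11.2 NM
B: 9.2 NM
The fourth-farthest is C at 19.4 NM.

C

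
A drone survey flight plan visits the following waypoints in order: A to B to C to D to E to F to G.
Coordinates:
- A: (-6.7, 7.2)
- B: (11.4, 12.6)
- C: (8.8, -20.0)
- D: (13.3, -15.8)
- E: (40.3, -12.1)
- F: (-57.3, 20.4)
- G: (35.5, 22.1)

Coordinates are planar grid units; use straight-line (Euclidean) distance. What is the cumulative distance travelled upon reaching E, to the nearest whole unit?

85

Leg distances:
A→B: 18.9  (cumulative 18.9)
B→C: 32.7  (cumulative 51.6)
C→D: 6.2  (cumulative 57.7)
D→E: 27.3  (cumulative 85.0)
Cumulative distance at E ≈ 85.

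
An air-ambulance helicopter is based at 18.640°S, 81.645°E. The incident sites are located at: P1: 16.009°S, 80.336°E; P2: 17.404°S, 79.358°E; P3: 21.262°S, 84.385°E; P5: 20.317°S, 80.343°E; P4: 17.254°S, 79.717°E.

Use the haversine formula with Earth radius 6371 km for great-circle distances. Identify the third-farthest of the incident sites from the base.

Distance to each, sorted:
P3: 408.7 km
P1: 323.9 km
P2: 278.1 km
P4: 255.6 km
P5: 231.1 km
The third-farthest is P2 at 278.1 km.

P2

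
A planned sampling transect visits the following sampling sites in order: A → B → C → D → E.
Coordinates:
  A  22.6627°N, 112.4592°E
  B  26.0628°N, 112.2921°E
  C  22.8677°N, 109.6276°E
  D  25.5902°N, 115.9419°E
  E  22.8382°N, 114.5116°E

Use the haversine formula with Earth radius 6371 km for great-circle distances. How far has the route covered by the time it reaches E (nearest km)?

1871 km

Leg distances:
A→B: 378.5 km  (cumulative 378.5 km)
B→C: 446.0 km  (cumulative 824.5 km)
C→D: 708.1 km  (cumulative 1532.5 km)
D→E: 338.6 km  (cumulative 1871.2 km)
Cumulative distance at E ≈ 1871 km.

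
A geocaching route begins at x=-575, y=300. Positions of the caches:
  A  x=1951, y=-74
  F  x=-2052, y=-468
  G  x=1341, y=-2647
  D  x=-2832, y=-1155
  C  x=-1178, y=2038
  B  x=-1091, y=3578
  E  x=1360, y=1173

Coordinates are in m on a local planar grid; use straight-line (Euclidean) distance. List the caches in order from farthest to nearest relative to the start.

G, B, D, A, E, C, F

Distances from the start:
G x=1341, y=-2647: 3515.1 m
B x=-1091, y=3578: 3318.4 m
D x=-2832, y=-1155: 2685.3 m
A x=1951, y=-74: 2553.5 m
E x=1360, y=1173: 2122.8 m
C x=-1178, y=2038: 1839.6 m
F x=-2052, y=-468: 1664.7 m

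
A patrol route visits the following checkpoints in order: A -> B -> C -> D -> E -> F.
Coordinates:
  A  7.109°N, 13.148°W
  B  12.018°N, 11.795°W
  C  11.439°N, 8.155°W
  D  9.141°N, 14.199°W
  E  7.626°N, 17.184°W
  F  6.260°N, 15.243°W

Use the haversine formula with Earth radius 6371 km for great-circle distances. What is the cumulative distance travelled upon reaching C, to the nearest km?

967 km

Leg distances:
A→B: 565.6 km  (cumulative 565.6 km)
B→C: 401.5 km  (cumulative 967.1 km)
Cumulative distance at C ≈ 967 km.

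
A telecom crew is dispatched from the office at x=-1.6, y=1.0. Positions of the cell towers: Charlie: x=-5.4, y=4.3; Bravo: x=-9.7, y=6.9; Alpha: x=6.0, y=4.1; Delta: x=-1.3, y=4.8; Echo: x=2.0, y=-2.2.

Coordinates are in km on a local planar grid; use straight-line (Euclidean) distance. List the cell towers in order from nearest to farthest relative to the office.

Distance from the office at x=-1.6, y=1.0 to each:
Delta x=-1.3, y=4.8: 3.8 km
Echo x=2.0, y=-2.2: 4.8 km
Charlie x=-5.4, y=4.3: 5.0 km
Alpha x=6.0, y=4.1: 8.2 km
Bravo x=-9.7, y=6.9: 10.0 km

Delta, Echo, Charlie, Alpha, Bravo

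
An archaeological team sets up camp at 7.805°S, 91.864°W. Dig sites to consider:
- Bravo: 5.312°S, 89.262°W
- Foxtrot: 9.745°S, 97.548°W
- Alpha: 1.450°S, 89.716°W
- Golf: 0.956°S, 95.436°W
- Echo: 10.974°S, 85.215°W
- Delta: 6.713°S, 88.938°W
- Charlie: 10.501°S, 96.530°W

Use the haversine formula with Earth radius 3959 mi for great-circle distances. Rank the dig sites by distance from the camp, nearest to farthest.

Distances from the camp:
Delta 6.713°S, 88.938°W: 214.3 mi
Bravo 5.312°S, 89.262°W: 248.1 mi
Charlie 10.501°S, 96.530°W: 368.8 mi
Foxtrot 9.745°S, 97.548°W: 410.6 mi
Alpha 1.450°S, 89.716°W: 463.3 mi
Echo 10.974°S, 85.215°W: 503.3 mi
Golf 0.956°S, 95.436°W: 533.3 mi

Delta, Bravo, Charlie, Foxtrot, Alpha, Echo, Golf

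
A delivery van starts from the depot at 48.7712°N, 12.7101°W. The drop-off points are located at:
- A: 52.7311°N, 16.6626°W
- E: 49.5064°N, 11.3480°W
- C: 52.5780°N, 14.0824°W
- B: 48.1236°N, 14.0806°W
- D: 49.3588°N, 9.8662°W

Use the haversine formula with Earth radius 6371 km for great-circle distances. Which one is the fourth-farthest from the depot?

Distances from the depot (48.7712°N, 12.7101°W):
A: 520.6 km
C: 434.2 km
D: 217.2 km
E: 128.5 km
B: 124.1 km
The fourth-farthest is E at 128.5 km.

E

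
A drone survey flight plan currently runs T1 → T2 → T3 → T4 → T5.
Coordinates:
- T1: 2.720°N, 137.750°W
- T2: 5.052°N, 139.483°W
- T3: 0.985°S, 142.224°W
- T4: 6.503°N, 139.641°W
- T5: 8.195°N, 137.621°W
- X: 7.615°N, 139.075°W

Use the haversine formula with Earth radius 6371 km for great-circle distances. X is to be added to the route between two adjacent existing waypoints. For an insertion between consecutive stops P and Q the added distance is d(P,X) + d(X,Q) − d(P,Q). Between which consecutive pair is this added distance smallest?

Added distance for inserting X between each consecutive pair:
T1–T2: 529.5 km
T2–T3: 569.5 km
T3–T4: 276.0 km
T4–T5: 19.6 km
Smallest added distance is 19.6 km, inserting between T4 and T5.

between T4 and T5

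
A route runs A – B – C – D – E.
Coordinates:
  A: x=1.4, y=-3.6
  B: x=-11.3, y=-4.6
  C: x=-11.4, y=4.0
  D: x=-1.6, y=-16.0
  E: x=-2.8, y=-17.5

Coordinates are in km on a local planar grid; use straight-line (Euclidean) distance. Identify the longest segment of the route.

C–D

Leg distances:
A→B: 12.7 km
B→C: 8.6 km
C→D: 22.3 km
D→E: 1.9 km
The longest leg is C–D at 22.3 km.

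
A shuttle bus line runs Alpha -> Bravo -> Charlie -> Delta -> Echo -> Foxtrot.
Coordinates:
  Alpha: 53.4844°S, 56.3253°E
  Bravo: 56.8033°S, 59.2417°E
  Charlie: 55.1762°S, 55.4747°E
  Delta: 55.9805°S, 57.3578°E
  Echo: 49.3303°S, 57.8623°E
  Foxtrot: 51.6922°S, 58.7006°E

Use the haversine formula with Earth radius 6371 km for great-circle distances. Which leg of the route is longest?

Leg distances:
Alpha→Bravo: 412.9 km
Bravo→Charlie: 295.9 km
Charlie→Delta: 148.3 km
Delta→Echo: 740.2 km
Echo→Foxtrot: 269.2 km
The longest leg is Delta–Echo at 740.2 km.

Delta–Echo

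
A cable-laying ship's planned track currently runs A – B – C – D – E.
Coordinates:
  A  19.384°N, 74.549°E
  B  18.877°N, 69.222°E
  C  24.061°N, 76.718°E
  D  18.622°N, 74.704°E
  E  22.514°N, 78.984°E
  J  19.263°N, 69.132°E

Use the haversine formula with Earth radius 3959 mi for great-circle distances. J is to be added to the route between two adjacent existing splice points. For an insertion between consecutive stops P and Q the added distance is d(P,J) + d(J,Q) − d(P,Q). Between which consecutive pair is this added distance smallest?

Added distance for inserting J between each consecutive pair:
A–B: 31.1 mi
B–C: 16.1 mi
C–D: 558.4 mi
D–E: 655.2 mi
Smallest added distance is 16.1 mi, inserting between B and C.

between B and C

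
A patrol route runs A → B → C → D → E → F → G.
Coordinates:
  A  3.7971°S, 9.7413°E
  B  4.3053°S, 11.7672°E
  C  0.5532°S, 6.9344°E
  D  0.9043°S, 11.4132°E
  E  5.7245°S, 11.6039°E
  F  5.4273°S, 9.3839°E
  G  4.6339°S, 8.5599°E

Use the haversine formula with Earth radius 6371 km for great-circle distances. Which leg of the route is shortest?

Leg distances:
A→B: 231.7 km
B→C: 679.9 km
C→D: 499.5 km
D→E: 536.4 km
E→F: 247.9 km
F→G: 126.9 km
The shortest leg is F–G at 126.9 km.

F–G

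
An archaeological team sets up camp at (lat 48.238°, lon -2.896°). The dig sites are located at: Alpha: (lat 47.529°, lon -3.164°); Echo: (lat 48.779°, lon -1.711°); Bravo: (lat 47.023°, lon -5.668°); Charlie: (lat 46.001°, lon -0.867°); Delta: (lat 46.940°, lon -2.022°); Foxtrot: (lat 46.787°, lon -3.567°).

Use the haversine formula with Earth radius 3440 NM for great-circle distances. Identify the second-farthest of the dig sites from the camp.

Distance to each, sorted:
Charlie: 157.8 NM
Bravo: 133.8 NM
Foxtrot: 91.3 NM
Delta: 85.6 NM
Echo: 57.2 NM
Alpha: 43.9 NM
The second-farthest is Bravo at 133.8 NM.

Bravo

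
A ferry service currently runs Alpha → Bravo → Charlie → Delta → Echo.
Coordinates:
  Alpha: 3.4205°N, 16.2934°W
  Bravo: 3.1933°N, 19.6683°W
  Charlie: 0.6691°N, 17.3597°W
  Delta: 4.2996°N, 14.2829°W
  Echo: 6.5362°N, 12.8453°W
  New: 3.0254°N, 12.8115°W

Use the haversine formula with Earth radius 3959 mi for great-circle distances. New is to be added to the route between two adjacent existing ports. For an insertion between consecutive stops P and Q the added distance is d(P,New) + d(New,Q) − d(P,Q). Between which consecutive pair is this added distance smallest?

Added distance for inserting New between each consecutive pair:
Alpha–Bravo: 481.7 mi
Bravo–Charlie: 590.7 mi
Charlie–Delta: 159.4 mi
Delta–Echo: 193.5 mi
Smallest added distance is 159.4 mi, inserting between Charlie and Delta.

between Charlie and Delta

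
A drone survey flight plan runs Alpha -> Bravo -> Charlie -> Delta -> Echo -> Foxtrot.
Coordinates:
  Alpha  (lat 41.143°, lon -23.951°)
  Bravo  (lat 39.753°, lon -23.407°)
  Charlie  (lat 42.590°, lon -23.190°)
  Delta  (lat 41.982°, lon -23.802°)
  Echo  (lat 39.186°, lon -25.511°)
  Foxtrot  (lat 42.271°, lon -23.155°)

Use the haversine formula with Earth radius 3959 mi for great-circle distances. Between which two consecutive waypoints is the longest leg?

Leg distances:
Alpha→Bravo: 100.2 mi
Bravo→Charlie: 196.4 mi
Charlie→Delta: 52.4 mi
Delta→Echo: 213.0 mi
Echo→Foxtrot: 246.3 mi
The longest leg is Echo–Foxtrot at 246.3 mi.

Echo–Foxtrot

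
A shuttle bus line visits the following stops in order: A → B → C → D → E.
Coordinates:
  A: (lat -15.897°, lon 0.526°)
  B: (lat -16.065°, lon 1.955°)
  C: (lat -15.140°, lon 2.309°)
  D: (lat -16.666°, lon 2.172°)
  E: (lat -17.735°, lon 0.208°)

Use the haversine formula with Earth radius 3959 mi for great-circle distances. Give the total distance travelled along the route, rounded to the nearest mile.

419 mi

Leg distances:
A→B: 95.6 mi  (cumulative 95.6 mi)
B→C: 68.1 mi  (cumulative 163.8 mi)
C→D: 105.8 mi  (cumulative 269.6 mi)
D→E: 149.2 mi  (cumulative 418.8 mi)
Total route length ≈ 419 mi.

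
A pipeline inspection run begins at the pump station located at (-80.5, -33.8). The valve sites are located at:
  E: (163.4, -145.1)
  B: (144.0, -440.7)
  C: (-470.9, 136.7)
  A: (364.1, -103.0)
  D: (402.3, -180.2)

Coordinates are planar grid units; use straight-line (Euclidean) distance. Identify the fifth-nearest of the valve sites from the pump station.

Distances from the pump station ((-80.5, -33.8)):
E: 268.1
C: 426.0
A: 450.0
B: 464.7
D: 504.5
The fifth-nearest is D at 504.5.

D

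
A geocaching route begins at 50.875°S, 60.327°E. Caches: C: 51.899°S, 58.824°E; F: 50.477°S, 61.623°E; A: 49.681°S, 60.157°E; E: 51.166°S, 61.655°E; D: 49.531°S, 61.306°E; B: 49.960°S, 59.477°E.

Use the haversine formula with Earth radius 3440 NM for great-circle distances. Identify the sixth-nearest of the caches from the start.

D

Distances from the start (50.875°S, 60.327°E):
E: 53.1 NM
F: 54.8 NM
B: 63.8 NM
A: 72.0 NM
C: 83.4 NM
D: 89.0 NM
The sixth-nearest is D at 89.0 NM.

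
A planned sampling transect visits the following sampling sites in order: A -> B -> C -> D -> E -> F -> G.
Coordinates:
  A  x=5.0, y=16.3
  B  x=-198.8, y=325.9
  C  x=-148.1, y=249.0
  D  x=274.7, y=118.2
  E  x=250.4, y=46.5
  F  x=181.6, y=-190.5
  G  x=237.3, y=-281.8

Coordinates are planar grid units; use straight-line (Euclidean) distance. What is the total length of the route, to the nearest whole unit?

1335

Leg distances:
A→B: 370.7  (cumulative 370.7)
B→C: 92.1  (cumulative 462.8)
C→D: 442.6  (cumulative 905.3)
D→E: 75.7  (cumulative 981.0)
E→F: 246.8  (cumulative 1227.8)
F→G: 106.9  (cumulative 1334.8)
Total route length ≈ 1335.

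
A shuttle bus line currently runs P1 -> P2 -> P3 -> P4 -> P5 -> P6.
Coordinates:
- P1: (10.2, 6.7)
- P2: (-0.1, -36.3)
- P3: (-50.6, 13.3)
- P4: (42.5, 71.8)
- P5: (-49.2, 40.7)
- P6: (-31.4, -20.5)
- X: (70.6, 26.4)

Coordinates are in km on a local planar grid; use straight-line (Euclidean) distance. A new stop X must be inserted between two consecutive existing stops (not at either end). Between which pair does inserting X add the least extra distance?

Added distance for inserting X between each consecutive pair:
P1–P2: 113.8 km
P2–P3: 145.6 km
P3–P4: 65.3 km
P4–P5: 77.2 km
P5–P6: 169.2 km
Smallest added distance is 65.3 km, inserting between P3 and P4.

between P3 and P4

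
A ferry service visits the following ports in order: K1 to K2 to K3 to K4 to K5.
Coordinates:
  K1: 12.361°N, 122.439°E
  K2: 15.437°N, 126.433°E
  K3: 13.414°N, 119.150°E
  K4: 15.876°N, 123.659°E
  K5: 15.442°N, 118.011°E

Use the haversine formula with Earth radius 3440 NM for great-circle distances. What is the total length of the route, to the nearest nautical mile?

Leg distances:
K1→K2: 297.1 NM  (cumulative 297.1 NM)
K2→K3: 440.5 NM  (cumulative 737.6 NM)
K3→K4: 300.7 NM  (cumulative 1038.4 NM)
K4→K5: 327.5 NM  (cumulative 1365.9 NM)
Total route length ≈ 1366 NM.

1366 NM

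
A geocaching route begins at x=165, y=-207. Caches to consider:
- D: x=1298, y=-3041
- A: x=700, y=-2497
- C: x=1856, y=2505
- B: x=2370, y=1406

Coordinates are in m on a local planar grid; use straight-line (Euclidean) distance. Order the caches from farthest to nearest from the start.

Distances from the start:
C x=1856, y=2505: 3196.0 m
D x=1298, y=-3041: 3052.1 m
B x=2370, y=1406: 2732.0 m
A x=700, y=-2497: 2351.7 m

C, D, B, A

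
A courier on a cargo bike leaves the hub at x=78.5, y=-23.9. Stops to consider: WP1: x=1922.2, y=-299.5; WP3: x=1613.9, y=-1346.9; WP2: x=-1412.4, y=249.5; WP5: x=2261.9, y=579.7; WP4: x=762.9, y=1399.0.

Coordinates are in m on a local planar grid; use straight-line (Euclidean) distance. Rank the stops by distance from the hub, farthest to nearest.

WP5, WP3, WP1, WP4, WP2

Computing each straight-line distance from x=78.5, y=-23.9:
WP5 x=2261.9, y=579.7: 2265.3 m
WP3 x=1613.9, y=-1346.9: 2026.8 m
WP1 x=1922.2, y=-299.5: 1864.2 m
WP4 x=762.9, y=1399.0: 1578.9 m
WP2 x=-1412.4, y=249.5: 1515.8 m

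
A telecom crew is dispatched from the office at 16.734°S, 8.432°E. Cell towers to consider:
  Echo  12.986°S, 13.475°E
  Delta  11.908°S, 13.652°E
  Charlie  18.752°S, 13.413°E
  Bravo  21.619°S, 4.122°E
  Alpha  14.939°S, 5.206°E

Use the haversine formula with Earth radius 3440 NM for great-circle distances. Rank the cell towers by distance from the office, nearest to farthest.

Distance from the office at 16.734°S, 8.432°E to each:
Alpha 14.939°S, 5.206°E: 215.2 NM
Charlie 18.752°S, 13.413°E: 309.5 NM
Echo 12.986°S, 13.475°E: 369.1 NM
Bravo 21.619°S, 4.122°E: 381.7 NM
Delta 11.908°S, 13.652°E: 419.6 NM

Alpha, Charlie, Echo, Bravo, Delta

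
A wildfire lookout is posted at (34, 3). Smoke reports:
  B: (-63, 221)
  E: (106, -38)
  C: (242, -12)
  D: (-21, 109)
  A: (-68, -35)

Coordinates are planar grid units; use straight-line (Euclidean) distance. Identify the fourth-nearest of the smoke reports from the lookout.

Distance to each, sorted:
E: 82.9
A: 108.8
D: 119.4
C: 208.5
B: 238.6
The fourth-nearest is C at 208.5.

C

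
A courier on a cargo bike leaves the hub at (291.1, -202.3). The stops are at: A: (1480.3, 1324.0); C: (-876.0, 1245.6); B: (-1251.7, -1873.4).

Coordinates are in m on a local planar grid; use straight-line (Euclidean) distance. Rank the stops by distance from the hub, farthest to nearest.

B, A, C

Distances from the hub:
B (-1251.7, -1873.4): 2274.4 m
A (1480.3, 1324.0): 1934.9 m
C (-876.0, 1245.6): 1859.7 m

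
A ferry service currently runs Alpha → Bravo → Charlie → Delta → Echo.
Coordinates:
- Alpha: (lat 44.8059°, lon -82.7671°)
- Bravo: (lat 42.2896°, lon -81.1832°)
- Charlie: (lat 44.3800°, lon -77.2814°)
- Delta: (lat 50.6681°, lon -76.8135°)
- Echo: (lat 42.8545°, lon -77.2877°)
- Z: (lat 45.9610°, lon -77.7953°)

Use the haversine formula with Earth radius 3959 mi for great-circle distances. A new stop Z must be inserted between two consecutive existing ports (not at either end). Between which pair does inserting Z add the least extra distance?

between Delta and Echo

Added distance for inserting Z between each consecutive pair:
Alpha–Bravo: 367.2 mi
Bravo–Charlie: 172.8 mi
Charlie–Delta: 5.4 mi
Delta–Echo: 4.1 mi
Smallest added distance is 4.1 mi, inserting between Delta and Echo.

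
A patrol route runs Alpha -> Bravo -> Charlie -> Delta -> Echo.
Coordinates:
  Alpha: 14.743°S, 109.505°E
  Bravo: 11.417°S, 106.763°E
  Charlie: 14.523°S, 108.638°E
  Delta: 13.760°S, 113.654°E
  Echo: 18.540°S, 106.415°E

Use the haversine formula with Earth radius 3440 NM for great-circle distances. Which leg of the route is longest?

Delta–Echo

Leg distances:
Alpha→Bravo: 256.1 NM
Bravo→Charlie: 216.3 NM
Charlie→Delta: 295.6 NM
Delta→Echo: 506.5 NM
The longest leg is Delta–Echo at 506.5 NM.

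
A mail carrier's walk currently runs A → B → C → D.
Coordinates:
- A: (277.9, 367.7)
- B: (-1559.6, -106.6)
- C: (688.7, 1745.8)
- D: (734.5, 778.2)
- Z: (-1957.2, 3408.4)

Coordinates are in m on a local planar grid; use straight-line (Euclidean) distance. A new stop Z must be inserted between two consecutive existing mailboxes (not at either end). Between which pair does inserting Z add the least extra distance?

between B and C

Added distance for inserting Z between each consecutive pair:
A–B: 5413.5 m
B–C: 3749.2 m
C–D: 5919.6 m
Smallest added distance is 3749.2 m, inserting between B and C.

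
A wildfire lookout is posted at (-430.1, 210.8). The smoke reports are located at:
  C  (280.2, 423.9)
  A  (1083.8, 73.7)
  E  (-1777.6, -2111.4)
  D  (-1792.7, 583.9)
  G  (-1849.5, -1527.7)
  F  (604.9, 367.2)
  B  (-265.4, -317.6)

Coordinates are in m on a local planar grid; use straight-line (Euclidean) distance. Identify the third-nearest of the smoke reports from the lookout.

Distance to each, sorted:
B: 553.5 m
C: 741.6 m
F: 1046.8 m
D: 1412.8 m
A: 1520.1 m
G: 2244.3 m
E: 2684.8 m
The third-nearest is F at 1046.8 m.

F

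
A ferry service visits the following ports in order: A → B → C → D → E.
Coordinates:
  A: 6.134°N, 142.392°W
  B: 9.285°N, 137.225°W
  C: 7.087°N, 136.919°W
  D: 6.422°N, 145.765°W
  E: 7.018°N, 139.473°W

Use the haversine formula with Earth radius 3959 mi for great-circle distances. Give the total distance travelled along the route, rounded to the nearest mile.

Leg distances:
A→B: 415.4 mi  (cumulative 415.4 mi)
B→C: 153.3 mi  (cumulative 568.7 mi)
C→D: 608.7 mi  (cumulative 1177.4 mi)
D→E: 433.7 mi  (cumulative 1611.1 mi)
Total route length ≈ 1611 mi.

1611 mi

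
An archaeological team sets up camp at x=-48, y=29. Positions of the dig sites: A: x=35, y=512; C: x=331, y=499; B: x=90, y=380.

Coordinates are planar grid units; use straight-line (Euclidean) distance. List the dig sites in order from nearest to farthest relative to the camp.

B, A, C

Computing each straight-line distance from x=-48, y=29:
B x=90, y=380: 377.2
A x=35, y=512: 490.1
C x=331, y=499: 603.8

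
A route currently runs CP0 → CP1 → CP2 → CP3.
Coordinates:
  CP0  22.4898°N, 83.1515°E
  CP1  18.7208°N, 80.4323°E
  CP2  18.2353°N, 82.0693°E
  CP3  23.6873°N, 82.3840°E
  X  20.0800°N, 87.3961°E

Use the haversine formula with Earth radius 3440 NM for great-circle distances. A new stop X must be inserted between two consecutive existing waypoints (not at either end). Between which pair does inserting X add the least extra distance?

Added distance for inserting X between each consecutive pair:
CP0–CP1: 407.7 NM
CP1–CP2: 626.8 NM
CP2–CP3: 347.3 NM
Smallest added distance is 347.3 NM, inserting between CP2 and CP3.

between CP2 and CP3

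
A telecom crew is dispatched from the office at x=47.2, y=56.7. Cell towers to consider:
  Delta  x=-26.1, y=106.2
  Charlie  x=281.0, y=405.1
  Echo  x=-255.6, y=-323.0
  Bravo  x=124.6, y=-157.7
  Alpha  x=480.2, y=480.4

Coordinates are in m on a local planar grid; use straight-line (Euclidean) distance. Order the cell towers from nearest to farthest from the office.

Distance from the office at x=47.2, y=56.7 to each:
Delta x=-26.1, y=106.2: 88.4 m
Bravo x=124.6, y=-157.7: 227.9 m
Charlie x=281.0, y=405.1: 419.6 m
Echo x=-255.6, y=-323.0: 485.7 m
Alpha x=480.2, y=480.4: 605.8 m

Delta, Bravo, Charlie, Echo, Alpha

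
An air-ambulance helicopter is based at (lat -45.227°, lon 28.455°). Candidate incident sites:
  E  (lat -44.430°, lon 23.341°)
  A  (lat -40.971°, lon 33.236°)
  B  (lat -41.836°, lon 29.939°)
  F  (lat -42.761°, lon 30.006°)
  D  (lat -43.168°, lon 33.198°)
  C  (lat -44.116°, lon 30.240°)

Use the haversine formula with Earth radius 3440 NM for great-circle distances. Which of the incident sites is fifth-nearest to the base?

Distances from the base ((lat -45.227°, lon 28.455°)):
C: 101.3 NM
F: 162.5 NM
B: 213.6 NM
E: 222.9 NM
D: 238.6 NM
A: 330.4 NM
The fifth-nearest is D at 238.6 NM.

D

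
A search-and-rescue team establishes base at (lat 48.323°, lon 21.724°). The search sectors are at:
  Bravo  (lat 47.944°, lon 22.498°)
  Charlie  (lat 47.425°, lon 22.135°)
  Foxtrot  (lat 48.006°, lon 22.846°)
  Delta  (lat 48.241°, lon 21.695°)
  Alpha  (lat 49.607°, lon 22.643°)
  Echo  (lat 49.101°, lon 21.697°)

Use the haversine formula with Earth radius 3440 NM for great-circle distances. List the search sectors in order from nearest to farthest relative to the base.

Computing each great-circle distance from (lat 48.323°, lon 21.724°):
Delta (lat 48.241°, lon 21.695°): 5.1 NM
Bravo (lat 47.944°, lon 22.498°): 38.5 NM
Echo (lat 49.101°, lon 21.697°): 46.7 NM
Foxtrot (lat 48.006°, lon 22.846°): 48.8 NM
Charlie (lat 47.425°, lon 22.135°): 56.4 NM
Alpha (lat 49.607°, lon 22.643°): 85.2 NM

Delta, Bravo, Echo, Foxtrot, Charlie, Alpha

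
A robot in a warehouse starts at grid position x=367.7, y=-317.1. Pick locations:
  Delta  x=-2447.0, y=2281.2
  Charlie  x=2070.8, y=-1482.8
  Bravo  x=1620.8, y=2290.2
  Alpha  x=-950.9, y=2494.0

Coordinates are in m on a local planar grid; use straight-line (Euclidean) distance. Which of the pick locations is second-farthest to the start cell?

Alpha

Distances from the start cell (x=367.7, y=-317.1):
Delta: 3830.6 m
Alpha: 3105.0 m
Bravo: 2892.8 m
Charlie: 2063.8 m
The second-farthest is Alpha at 3105.0 m.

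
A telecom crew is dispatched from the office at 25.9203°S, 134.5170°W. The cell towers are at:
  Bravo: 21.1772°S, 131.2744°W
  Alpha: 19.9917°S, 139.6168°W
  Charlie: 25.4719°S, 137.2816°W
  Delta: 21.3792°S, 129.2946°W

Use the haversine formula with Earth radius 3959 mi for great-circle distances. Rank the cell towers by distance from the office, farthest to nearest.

Distances from the office:
Alpha 19.9917°S, 139.6168°W: 522.4 mi
Delta 21.3792°S, 129.2946°W: 455.7 mi
Bravo 21.1772°S, 131.2744°W: 386.7 mi
Charlie 25.4719°S, 137.2816°W: 174.9 mi

Alpha, Delta, Bravo, Charlie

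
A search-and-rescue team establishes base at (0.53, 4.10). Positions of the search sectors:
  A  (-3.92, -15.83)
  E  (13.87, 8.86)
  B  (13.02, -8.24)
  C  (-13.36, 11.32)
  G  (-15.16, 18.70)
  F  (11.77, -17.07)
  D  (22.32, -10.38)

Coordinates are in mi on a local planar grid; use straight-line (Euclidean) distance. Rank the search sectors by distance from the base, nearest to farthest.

E, C, B, A, G, F, D

Distances from the base:
E (13.87, 8.86): 14.2 mi
C (-13.36, 11.32): 15.7 mi
B (13.02, -8.24): 17.6 mi
A (-3.92, -15.83): 20.4 mi
G (-15.16, 18.70): 21.4 mi
F (11.77, -17.07): 24.0 mi
D (22.32, -10.38): 26.2 mi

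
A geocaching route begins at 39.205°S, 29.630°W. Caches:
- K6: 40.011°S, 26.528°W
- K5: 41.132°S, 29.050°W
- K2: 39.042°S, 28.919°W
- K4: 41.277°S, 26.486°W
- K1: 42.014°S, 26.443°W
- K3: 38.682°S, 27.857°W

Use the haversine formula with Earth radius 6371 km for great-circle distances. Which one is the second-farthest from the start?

K4

Distance to each, sorted:
K1: 412.2 km
K4: 352.5 km
K6: 280.4 km
K5: 219.9 km
K3: 164.0 km
K2: 64.0 km
The second-farthest is K4 at 352.5 km.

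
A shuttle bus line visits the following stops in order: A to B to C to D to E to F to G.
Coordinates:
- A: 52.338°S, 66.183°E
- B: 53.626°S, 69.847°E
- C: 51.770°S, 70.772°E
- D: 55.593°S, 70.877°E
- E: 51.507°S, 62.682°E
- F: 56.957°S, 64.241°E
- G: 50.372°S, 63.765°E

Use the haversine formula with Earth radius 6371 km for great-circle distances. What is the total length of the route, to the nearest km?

2978 km

Leg distances:
A→B: 284.0 km  (cumulative 284.0 km)
B→C: 215.6 km  (cumulative 499.6 km)
C→D: 425.2 km  (cumulative 924.7 km)
D→E: 706.0 km  (cumulative 1630.7 km)
E→F: 614.4 km  (cumulative 2245.1 km)
F→G: 732.9 km  (cumulative 2978.0 km)
Total route length ≈ 2978 km.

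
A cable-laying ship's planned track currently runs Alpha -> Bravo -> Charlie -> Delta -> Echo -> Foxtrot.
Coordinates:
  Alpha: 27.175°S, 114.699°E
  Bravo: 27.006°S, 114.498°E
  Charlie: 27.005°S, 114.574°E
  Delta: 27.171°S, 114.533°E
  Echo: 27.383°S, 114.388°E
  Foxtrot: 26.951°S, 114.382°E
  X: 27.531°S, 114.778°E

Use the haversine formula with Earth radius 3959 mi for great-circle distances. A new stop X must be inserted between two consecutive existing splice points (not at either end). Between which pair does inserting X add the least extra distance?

between Delta and Echo

Added distance for inserting X between each consecutive pair:
Alpha–Bravo: 48.2 mi
Bravo–Charlie: 73.9 mi
Charlie–Delta: 55.8 mi
Delta–Echo: 37.9 mi
Echo–Foxtrot: 43.0 mi
Smallest added distance is 37.9 mi, inserting between Delta and Echo.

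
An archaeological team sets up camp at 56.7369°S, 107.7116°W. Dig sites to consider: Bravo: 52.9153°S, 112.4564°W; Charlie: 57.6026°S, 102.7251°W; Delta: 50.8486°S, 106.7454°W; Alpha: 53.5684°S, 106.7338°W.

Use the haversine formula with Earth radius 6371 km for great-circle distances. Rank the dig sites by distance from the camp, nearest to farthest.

Charlie, Alpha, Bravo, Delta

Distance from the camp at 56.7369°S, 107.7116°W to each:
Charlie 57.6026°S, 102.7251°W: 315.6 km
Alpha 53.5684°S, 106.7338°W: 357.7 km
Bravo 52.9153°S, 112.4564°W: 522.2 km
Delta 50.8486°S, 106.7454°W: 657.8 km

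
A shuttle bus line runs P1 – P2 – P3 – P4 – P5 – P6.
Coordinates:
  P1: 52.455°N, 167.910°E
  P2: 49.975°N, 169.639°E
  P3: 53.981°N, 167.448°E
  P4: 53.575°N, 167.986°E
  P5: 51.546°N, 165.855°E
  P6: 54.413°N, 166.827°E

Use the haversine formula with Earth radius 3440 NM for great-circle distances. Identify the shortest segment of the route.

Leg distances:
P1→P2: 162.5 NM
P2→P3: 253.8 NM
P3→P4: 31.0 NM
P4→P5: 144.5 NM
P5→P6: 175.7 NM
The shortest leg is P3–P4 at 31.0 NM.

P3–P4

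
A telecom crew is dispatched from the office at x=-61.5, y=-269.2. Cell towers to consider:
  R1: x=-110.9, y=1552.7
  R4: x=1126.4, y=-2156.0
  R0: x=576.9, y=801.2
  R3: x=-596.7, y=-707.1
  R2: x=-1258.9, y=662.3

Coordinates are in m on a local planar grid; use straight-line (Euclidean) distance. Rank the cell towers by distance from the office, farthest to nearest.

Distances from the office:
R4 x=1126.4, y=-2156.0: 2229.6 m
R1 x=-110.9, y=1552.7: 1822.6 m
R2 x=-1258.9, y=662.3: 1517.1 m
R0 x=576.9, y=801.2: 1246.3 m
R3 x=-596.7, y=-707.1: 691.5 m

R4, R1, R2, R0, R3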